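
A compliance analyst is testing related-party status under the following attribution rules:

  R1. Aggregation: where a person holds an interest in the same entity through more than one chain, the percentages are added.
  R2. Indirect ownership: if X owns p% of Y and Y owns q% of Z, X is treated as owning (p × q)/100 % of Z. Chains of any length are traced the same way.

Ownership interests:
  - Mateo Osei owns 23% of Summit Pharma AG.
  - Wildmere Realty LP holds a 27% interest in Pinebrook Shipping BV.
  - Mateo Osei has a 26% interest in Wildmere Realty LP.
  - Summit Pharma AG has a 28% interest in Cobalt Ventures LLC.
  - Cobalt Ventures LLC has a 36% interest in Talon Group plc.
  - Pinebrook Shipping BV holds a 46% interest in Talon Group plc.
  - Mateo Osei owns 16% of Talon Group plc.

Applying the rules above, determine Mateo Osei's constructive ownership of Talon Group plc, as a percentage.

Chain via Wildmere Realty LP → Pinebrook Shipping BV (R2): 26% × 27% × 46% = 3.2292% of Talon Group plc.
Chain via Summit Pharma AG → Cobalt Ventures LLC (R2): 23% × 28% × 36% = 2.3184% of Talon Group plc.
Direct interest in Talon Group plc: 16%.
Aggregating (R1): 3.2292% + 2.3184% + 16% = 21.5476%.

21.5476%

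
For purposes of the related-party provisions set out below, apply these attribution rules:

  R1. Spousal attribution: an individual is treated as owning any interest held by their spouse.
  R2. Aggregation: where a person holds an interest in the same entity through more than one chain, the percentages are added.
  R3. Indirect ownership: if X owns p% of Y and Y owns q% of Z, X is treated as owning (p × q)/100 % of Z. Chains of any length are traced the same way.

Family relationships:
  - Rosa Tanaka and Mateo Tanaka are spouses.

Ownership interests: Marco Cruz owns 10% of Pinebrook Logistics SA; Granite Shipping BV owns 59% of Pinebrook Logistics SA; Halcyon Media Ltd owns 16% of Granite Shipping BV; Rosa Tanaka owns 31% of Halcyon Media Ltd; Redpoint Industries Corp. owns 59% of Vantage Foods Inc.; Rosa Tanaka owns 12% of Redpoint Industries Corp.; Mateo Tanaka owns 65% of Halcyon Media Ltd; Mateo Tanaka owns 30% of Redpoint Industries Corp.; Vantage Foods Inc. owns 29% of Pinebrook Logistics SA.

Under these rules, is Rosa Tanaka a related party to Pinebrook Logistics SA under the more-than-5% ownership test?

By spousal attribution (R1), Rosa Tanaka is treated as also owning Mateo Tanaka's interest in Halcyon Media Ltd, giving 31% + 65% = 96%.
By spousal attribution (R1), Rosa Tanaka is treated as also owning Mateo Tanaka's interest in Redpoint Industries Corp, giving 12% + 30% = 42%.
Chain via Halcyon Media Ltd → Granite Shipping BV (R3): 96% × 16% × 59% = 9.0624% of Pinebrook Logistics SA.
Chain via Redpoint Industries Corp. → Vantage Foods Inc. (R3): 42% × 59% × 29% = 7.1862% of Pinebrook Logistics SA.
Aggregating (R2): 9.0624% + 7.1862% = 16.2486%.
16.2486% exceeds the 5% threshold, so Rosa is a related party to Pinebrook Logistics SA.

Yes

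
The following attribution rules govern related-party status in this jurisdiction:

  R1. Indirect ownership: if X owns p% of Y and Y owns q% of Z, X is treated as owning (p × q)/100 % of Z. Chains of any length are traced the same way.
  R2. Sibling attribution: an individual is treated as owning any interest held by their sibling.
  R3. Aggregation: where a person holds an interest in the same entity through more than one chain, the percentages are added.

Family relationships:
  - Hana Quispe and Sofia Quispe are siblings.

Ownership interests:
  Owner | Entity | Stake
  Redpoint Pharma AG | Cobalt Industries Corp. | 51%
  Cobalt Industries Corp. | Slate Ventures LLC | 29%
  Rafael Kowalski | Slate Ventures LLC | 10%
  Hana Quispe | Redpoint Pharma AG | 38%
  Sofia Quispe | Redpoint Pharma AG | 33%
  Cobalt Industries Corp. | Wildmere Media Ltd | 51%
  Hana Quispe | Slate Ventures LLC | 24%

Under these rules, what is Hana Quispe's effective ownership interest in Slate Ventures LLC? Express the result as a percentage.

By sibling attribution (R2), Hana Quispe is treated as also owning Sofia Quispe's interest in Redpoint Pharma AG, giving 38% + 33% = 71%.
Chain via Redpoint Pharma AG → Cobalt Industries Corp. (R1): 71% × 51% × 29% = 10.5009% of Slate Ventures LLC.
Direct interest in Slate Ventures LLC: 24%.
Aggregating (R3): 10.5009% + 24% = 34.5009%.

34.5009%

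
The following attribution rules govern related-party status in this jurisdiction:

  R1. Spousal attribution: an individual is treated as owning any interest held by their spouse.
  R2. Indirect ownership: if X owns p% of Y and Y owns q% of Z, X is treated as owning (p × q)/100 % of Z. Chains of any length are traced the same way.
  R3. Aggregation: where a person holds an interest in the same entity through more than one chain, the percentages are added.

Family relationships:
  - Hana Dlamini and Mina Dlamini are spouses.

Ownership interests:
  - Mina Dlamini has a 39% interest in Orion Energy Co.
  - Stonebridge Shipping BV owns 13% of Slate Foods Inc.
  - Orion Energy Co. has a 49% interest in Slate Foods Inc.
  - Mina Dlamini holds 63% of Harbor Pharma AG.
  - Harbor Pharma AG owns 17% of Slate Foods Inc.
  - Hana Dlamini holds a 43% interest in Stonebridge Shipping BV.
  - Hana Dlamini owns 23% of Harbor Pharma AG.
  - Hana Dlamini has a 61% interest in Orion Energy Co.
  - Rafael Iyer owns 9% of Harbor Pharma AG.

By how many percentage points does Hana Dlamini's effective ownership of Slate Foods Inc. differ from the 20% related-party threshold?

By spousal attribution (R1), Hana Dlamini is treated as also owning Mina Dlamini's interest in Harbor Pharma AG, giving 23% + 63% = 86%.
By spousal attribution (R1), Hana Dlamini is treated as also owning Mina Dlamini's interest in Orion Energy Co, giving 61% + 39% = 100%.
Chain via Harbor Pharma AG (R2): 86% × 17% = 14.62% of Slate Foods Inc.
Chain via Orion Energy Co. (R2): 100% × 49% = 49% of Slate Foods Inc.
Chain via Stonebridge Shipping BV (R2): 43% × 13% = 5.59% of Slate Foods Inc.
Aggregating (R3): 14.62% + 49% + 5.59% = 69.21%.
69.21% exceeds the 20% threshold by 49.21 percentage points.

49.21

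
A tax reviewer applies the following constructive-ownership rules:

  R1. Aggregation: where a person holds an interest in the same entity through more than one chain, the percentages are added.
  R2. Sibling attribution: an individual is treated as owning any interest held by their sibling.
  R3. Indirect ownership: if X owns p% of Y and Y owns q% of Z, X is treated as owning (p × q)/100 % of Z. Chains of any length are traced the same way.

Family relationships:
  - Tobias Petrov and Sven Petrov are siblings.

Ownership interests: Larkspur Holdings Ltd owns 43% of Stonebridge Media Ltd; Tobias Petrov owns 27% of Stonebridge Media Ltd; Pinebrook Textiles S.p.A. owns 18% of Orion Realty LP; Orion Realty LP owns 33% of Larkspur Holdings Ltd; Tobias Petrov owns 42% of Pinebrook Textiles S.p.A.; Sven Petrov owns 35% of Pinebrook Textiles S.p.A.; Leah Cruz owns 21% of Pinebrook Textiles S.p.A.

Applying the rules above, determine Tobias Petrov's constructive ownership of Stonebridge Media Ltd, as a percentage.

By sibling attribution (R2), Tobias Petrov is treated as also owning Sven Petrov's interest in Pinebrook Textiles S.p.A, giving 42% + 35% = 77%.
Chain via Pinebrook Textiles S.p.A. → Orion Realty LP → Larkspur Holdings Ltd (R3): 77% × 18% × 33% × 43% = 1.966734% of Stonebridge Media Ltd.
Direct interest in Stonebridge Media Ltd: 27%.
Aggregating (R1): 1.966734% + 27% = 28.966734%.

28.966734%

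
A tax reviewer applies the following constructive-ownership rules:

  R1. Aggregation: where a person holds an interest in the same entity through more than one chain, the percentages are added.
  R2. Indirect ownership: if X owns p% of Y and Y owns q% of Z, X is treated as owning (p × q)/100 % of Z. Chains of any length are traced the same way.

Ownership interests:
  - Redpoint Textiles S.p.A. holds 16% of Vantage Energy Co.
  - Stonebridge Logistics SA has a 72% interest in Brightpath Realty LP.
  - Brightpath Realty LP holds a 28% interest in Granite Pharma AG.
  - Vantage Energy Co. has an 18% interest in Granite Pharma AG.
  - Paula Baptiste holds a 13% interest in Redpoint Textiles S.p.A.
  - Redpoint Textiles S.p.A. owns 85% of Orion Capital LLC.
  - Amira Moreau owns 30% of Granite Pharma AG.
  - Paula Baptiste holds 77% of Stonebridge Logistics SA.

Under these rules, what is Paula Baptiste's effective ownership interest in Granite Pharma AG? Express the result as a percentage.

Chain via Stonebridge Logistics SA → Brightpath Realty LP (R2): 77% × 72% × 28% = 15.5232% of Granite Pharma AG.
Chain via Redpoint Textiles S.p.A. → Vantage Energy Co. (R2): 13% × 16% × 18% = 0.3744% of Granite Pharma AG.
Aggregating (R1): 15.5232% + 0.3744% = 15.8976%.

15.8976%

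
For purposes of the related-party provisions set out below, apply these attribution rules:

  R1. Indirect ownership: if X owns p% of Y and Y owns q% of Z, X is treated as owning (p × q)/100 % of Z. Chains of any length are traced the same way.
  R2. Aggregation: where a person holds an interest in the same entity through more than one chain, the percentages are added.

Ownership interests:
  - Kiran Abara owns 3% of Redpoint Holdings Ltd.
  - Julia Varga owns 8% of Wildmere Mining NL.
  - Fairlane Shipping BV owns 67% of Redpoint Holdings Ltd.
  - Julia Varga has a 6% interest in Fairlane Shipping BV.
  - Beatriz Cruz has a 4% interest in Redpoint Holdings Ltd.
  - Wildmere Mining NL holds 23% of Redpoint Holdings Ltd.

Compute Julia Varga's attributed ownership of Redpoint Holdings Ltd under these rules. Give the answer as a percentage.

5.86%

Chain via Wildmere Mining NL (R1): 8% × 23% = 1.84% of Redpoint Holdings Ltd.
Chain via Fairlane Shipping BV (R1): 6% × 67% = 4.02% of Redpoint Holdings Ltd.
Aggregating (R2): 1.84% + 4.02% = 5.86%.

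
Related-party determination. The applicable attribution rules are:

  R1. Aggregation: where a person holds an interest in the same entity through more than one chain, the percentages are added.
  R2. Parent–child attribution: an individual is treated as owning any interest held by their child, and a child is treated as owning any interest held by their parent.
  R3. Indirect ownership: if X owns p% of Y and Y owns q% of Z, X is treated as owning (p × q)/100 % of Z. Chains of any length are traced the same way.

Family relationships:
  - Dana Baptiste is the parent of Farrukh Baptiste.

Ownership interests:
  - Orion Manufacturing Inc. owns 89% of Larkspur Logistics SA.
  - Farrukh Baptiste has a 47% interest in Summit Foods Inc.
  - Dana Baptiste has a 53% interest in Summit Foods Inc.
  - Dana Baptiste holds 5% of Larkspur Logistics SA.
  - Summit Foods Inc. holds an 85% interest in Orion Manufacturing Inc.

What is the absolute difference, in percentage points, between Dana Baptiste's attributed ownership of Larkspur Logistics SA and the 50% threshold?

By parent–child attribution (R2), Dana Baptiste is treated as also owning Farrukh Baptiste's interest in Summit Foods Inc, giving 53% + 47% = 100%.
Chain via Summit Foods Inc. → Orion Manufacturing Inc. (R3): 100% × 85% × 89% = 75.65% of Larkspur Logistics SA.
Direct interest in Larkspur Logistics SA: 5%.
Aggregating (R1): 75.65% + 5% = 80.65%.
80.65% exceeds the 50% threshold by 30.65 percentage points.

30.65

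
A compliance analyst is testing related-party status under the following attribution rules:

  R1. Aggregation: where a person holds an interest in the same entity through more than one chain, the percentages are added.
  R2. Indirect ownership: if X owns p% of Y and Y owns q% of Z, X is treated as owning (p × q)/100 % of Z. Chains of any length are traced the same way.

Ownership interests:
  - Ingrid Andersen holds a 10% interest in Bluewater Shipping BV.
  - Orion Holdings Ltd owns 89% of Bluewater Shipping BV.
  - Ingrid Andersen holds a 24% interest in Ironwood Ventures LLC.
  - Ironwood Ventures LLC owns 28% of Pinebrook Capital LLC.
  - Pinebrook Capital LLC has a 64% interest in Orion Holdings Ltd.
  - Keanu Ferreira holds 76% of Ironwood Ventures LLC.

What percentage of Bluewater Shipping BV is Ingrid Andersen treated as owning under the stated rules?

Chain via Ironwood Ventures LLC → Pinebrook Capital LLC → Orion Holdings Ltd (R2): 24% × 28% × 64% × 89% = 3.827712% of Bluewater Shipping BV.
Direct interest in Bluewater Shipping BV: 10%.
Aggregating (R1): 3.827712% + 10% = 13.827712%.

13.827712%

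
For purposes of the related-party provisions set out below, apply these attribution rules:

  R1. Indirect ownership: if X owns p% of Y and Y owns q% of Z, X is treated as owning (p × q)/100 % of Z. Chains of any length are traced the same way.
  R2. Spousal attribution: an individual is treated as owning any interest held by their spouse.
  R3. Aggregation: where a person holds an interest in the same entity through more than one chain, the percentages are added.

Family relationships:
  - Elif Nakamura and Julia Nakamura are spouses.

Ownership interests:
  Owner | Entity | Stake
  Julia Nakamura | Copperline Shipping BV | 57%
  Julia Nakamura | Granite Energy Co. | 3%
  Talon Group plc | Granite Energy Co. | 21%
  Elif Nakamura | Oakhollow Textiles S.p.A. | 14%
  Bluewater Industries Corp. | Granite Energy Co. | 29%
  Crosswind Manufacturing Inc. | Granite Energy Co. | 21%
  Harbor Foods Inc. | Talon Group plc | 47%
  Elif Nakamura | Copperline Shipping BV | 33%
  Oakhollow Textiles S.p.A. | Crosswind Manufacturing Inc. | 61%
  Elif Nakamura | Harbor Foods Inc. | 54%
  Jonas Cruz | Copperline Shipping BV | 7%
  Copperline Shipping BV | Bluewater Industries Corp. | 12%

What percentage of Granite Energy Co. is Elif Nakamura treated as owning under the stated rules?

13.2552%

By spousal attribution (R2), Elif Nakamura is treated as also owning Julia Nakamura's interest in Copperline Shipping BV, giving 33% + 57% = 90%.
By spousal attribution (R2), Elif Nakamura is treated as owning Julia Nakamura's 3% interest in Granite Energy Co.
Chain via Copperline Shipping BV → Bluewater Industries Corp. (R1): 90% × 12% × 29% = 3.132% of Granite Energy Co.
Chain via Harbor Foods Inc. → Talon Group plc (R1): 54% × 47% × 21% = 5.3298% of Granite Energy Co.
Chain via Oakhollow Textiles S.p.A. → Crosswind Manufacturing Inc. (R1): 14% × 61% × 21% = 1.7934% of Granite Energy Co.
Direct interest in Granite Energy Co: 3%.
Aggregating (R3): 3.132% + 5.3298% + 1.7934% + 3% = 13.2552%.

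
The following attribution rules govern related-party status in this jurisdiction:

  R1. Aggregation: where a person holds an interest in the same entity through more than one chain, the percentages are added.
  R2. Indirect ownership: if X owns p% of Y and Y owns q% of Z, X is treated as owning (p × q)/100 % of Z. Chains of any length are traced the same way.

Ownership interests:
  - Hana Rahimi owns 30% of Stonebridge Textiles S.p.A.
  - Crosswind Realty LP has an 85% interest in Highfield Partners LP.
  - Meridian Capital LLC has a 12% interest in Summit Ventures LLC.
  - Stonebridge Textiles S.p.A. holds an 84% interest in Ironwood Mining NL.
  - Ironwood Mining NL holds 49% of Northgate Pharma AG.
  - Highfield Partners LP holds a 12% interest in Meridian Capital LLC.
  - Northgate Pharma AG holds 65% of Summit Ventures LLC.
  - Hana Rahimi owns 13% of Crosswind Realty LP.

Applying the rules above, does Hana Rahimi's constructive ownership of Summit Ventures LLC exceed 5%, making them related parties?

Yes

Chain via Crosswind Realty LP → Highfield Partners LP → Meridian Capital LLC (R2): 13% × 85% × 12% × 12% = 0.15912% of Summit Ventures LLC.
Chain via Stonebridge Textiles S.p.A. → Ironwood Mining NL → Northgate Pharma AG (R2): 30% × 84% × 49% × 65% = 8.0262% of Summit Ventures LLC.
Aggregating (R1): 0.15912% + 8.0262% = 8.18532%.
8.18532% exceeds the 5% threshold, so Hana is a related party to Summit Ventures LLC.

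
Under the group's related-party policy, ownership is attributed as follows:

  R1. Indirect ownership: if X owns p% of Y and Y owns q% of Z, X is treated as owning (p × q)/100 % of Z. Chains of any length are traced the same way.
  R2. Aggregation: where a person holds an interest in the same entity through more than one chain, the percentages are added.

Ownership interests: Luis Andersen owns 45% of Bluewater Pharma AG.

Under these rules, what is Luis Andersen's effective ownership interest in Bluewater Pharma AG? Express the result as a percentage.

45%

Direct interest in Bluewater Pharma AG: 45%.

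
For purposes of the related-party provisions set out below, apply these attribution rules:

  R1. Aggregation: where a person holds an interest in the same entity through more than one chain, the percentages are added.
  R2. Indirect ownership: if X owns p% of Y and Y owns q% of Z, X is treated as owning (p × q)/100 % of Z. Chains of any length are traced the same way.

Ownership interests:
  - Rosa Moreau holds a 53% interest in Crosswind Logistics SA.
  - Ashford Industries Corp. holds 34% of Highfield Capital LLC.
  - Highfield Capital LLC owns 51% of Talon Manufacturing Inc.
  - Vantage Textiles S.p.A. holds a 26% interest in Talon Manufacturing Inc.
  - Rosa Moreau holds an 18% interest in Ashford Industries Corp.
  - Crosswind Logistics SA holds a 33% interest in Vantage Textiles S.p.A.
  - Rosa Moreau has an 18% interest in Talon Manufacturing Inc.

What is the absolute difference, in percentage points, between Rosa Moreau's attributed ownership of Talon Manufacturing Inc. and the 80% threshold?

Chain via Ashford Industries Corp. → Highfield Capital LLC (R2): 18% × 34% × 51% = 3.1212% of Talon Manufacturing Inc.
Chain via Crosswind Logistics SA → Vantage Textiles S.p.A. (R2): 53% × 33% × 26% = 4.5474% of Talon Manufacturing Inc.
Direct interest in Talon Manufacturing Inc: 18%.
Aggregating (R1): 3.1212% + 4.5474% + 18% = 25.6686%.
25.6686% falls short of the 80% threshold by 54.3314 percentage points.

54.3314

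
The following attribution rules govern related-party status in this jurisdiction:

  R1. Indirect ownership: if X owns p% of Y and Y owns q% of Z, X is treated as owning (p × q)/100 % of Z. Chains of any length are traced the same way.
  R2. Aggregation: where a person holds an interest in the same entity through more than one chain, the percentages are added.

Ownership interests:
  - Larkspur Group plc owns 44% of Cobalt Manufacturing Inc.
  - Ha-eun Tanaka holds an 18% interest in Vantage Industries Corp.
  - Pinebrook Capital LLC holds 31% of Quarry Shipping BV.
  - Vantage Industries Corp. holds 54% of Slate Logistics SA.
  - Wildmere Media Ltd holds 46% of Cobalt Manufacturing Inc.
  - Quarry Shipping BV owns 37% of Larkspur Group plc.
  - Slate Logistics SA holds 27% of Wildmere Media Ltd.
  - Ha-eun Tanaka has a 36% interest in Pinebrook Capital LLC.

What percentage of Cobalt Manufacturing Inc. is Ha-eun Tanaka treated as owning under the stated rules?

3.024072%

Chain via Vantage Industries Corp. → Slate Logistics SA → Wildmere Media Ltd (R1): 18% × 54% × 27% × 46% = 1.207224% of Cobalt Manufacturing Inc.
Chain via Pinebrook Capital LLC → Quarry Shipping BV → Larkspur Group plc (R1): 36% × 31% × 37% × 44% = 1.816848% of Cobalt Manufacturing Inc.
Aggregating (R2): 1.207224% + 1.816848% = 3.024072%.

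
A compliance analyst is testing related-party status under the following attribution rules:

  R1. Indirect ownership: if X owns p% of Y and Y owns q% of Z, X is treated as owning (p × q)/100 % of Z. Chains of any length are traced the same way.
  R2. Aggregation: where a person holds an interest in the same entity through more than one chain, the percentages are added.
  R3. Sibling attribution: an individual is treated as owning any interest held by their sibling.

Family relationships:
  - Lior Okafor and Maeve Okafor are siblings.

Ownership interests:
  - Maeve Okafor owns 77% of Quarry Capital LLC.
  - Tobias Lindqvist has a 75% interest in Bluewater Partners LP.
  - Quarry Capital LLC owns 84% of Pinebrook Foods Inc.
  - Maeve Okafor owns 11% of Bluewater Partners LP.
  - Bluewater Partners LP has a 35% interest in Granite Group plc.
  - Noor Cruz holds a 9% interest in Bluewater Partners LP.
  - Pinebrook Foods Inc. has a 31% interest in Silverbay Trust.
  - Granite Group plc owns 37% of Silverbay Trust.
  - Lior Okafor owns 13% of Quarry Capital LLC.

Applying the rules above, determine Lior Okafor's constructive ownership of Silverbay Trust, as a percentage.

By sibling attribution (R3), Lior Okafor is treated as also owning Maeve Okafor's interest in Quarry Capital LLC, giving 13% + 77% = 90%.
By sibling attribution (R3), Lior Okafor is treated as owning Maeve Okafor's 11% interest in Bluewater Partners LP.
Chain via Quarry Capital LLC → Pinebrook Foods Inc. (R1): 90% × 84% × 31% = 23.436% of Silverbay Trust.
Chain via Bluewater Partners LP → Granite Group plc (R1): 11% × 35% × 37% = 1.4245% of Silverbay Trust.
Aggregating (R2): 23.436% + 1.4245% = 24.8605%.

24.8605%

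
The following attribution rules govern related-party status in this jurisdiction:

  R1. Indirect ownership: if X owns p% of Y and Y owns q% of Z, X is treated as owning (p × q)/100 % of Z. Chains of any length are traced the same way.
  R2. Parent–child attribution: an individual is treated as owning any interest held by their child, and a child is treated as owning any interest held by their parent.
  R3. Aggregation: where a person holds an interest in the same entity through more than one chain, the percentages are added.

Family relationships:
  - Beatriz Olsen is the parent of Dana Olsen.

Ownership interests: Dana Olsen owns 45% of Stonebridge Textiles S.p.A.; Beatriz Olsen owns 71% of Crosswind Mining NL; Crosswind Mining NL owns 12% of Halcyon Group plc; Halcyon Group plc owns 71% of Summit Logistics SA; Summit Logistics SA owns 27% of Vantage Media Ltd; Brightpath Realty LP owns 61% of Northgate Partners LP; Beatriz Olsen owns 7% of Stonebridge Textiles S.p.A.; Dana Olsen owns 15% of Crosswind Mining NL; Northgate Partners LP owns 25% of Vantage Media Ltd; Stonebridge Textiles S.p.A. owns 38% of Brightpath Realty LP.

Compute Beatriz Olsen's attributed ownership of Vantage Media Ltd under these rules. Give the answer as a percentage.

By parent–child attribution (R2), Beatriz Olsen is treated as also owning Dana Olsen's interest in Stonebridge Textiles S.p.A, giving 7% + 45% = 52%.
By parent–child attribution (R2), Beatriz Olsen is treated as also owning Dana Olsen's interest in Crosswind Mining NL, giving 71% + 15% = 86%.
Chain via Stonebridge Textiles S.p.A. → Brightpath Realty LP → Northgate Partners LP (R1): 52% × 38% × 61% × 25% = 3.0134% of Vantage Media Ltd.
Chain via Crosswind Mining NL → Halcyon Group plc → Summit Logistics SA (R1): 86% × 12% × 71% × 27% = 1.978344% of Vantage Media Ltd.
Aggregating (R3): 3.0134% + 1.978344% = 4.991744%.

4.991744%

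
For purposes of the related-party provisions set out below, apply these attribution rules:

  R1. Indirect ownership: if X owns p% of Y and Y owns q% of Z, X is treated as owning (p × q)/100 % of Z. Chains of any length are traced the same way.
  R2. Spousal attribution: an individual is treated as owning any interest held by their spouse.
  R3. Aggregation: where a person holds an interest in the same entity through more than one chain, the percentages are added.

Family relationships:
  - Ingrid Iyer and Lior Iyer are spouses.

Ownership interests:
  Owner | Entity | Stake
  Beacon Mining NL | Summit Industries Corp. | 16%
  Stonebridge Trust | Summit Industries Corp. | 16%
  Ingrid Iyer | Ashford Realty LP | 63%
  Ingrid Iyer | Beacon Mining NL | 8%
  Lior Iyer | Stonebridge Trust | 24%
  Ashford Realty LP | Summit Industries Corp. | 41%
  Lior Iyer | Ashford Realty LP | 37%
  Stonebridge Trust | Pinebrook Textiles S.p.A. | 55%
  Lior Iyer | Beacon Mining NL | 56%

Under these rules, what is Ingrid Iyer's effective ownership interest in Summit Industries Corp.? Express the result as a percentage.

55.08%

By spousal attribution (R2), Ingrid Iyer is treated as also owning Lior Iyer's interest in Beacon Mining NL, giving 8% + 56% = 64%.
By spousal attribution (R2), Ingrid Iyer is treated as also owning Lior Iyer's interest in Ashford Realty LP, giving 63% + 37% = 100%.
By spousal attribution (R2), Ingrid Iyer is treated as owning Lior Iyer's 24% interest in Stonebridge Trust.
Chain via Beacon Mining NL (R1): 64% × 16% = 10.24% of Summit Industries Corp.
Chain via Ashford Realty LP (R1): 100% × 41% = 41% of Summit Industries Corp.
Chain via Stonebridge Trust (R1): 24% × 16% = 3.84% of Summit Industries Corp.
Aggregating (R3): 10.24% + 41% + 3.84% = 55.08%.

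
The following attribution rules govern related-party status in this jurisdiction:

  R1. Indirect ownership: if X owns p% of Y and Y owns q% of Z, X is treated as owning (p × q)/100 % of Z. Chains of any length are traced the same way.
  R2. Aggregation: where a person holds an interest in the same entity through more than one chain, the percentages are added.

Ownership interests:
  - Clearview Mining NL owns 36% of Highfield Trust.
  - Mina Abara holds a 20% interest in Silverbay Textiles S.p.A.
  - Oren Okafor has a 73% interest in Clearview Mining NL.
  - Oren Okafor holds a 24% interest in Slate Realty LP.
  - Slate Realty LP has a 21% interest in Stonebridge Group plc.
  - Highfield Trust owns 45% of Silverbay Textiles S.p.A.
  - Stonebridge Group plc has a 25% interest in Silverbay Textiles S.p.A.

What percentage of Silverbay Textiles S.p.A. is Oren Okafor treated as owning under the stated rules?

13.086%

Chain via Slate Realty LP → Stonebridge Group plc (R1): 24% × 21% × 25% = 1.26% of Silverbay Textiles S.p.A.
Chain via Clearview Mining NL → Highfield Trust (R1): 73% × 36% × 45% = 11.826% of Silverbay Textiles S.p.A.
Aggregating (R2): 1.26% + 11.826% = 13.086%.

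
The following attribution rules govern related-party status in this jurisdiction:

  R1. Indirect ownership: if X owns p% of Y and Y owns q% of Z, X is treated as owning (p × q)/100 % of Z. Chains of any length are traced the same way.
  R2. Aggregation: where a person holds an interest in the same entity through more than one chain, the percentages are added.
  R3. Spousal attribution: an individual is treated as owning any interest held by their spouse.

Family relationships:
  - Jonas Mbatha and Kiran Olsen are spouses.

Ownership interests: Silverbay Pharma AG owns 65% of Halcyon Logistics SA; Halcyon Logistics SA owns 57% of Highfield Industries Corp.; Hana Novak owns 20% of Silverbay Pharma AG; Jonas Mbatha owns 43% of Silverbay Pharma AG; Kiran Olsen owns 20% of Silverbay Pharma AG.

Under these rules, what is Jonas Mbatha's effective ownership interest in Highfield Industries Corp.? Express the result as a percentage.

23.3415%

By spousal attribution (R3), Jonas Mbatha is treated as also owning Kiran Olsen's interest in Silverbay Pharma AG, giving 43% + 20% = 63%.
Chain via Silverbay Pharma AG → Halcyon Logistics SA (R1): 63% × 65% × 57% = 23.3415% of Highfield Industries Corp.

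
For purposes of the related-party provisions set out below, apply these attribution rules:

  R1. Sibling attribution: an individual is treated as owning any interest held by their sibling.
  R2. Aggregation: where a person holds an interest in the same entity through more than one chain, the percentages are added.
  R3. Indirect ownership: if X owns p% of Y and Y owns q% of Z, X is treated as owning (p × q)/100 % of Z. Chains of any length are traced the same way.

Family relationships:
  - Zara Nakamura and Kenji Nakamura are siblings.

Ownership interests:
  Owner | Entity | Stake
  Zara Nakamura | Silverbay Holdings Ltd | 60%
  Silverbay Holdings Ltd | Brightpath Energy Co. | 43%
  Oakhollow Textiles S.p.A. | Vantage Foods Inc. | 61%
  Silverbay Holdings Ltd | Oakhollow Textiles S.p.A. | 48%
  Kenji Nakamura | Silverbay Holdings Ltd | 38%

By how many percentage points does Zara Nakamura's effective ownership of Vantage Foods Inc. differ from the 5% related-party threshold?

By sibling attribution (R1), Zara Nakamura is treated as also owning Kenji Nakamura's interest in Silverbay Holdings Ltd, giving 60% + 38% = 98%.
Chain via Silverbay Holdings Ltd → Oakhollow Textiles S.p.A. (R3): 98% × 48% × 61% = 28.6944% of Vantage Foods Inc.
28.6944% exceeds the 5% threshold by 23.6944 percentage points.

23.6944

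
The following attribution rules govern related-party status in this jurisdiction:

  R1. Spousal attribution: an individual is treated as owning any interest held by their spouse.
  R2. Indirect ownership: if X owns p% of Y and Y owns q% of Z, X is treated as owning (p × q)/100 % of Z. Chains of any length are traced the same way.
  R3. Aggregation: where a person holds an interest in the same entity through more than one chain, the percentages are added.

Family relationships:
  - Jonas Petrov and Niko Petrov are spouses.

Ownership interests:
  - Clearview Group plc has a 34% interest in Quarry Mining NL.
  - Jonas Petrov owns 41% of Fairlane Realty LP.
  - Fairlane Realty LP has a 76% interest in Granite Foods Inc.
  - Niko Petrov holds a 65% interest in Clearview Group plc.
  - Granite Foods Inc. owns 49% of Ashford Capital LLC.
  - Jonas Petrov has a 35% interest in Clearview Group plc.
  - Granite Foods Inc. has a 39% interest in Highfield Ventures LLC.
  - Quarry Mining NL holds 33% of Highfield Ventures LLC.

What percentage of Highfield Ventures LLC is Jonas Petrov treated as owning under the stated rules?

By spousal attribution (R1), Jonas Petrov is treated as also owning Niko Petrov's interest in Clearview Group plc, giving 35% + 65% = 100%.
Chain via Clearview Group plc → Quarry Mining NL (R2): 100% × 34% × 33% = 11.22% of Highfield Ventures LLC.
Chain via Fairlane Realty LP → Granite Foods Inc. (R2): 41% × 76% × 39% = 12.1524% of Highfield Ventures LLC.
Aggregating (R3): 11.22% + 12.1524% = 23.3724%.

23.3724%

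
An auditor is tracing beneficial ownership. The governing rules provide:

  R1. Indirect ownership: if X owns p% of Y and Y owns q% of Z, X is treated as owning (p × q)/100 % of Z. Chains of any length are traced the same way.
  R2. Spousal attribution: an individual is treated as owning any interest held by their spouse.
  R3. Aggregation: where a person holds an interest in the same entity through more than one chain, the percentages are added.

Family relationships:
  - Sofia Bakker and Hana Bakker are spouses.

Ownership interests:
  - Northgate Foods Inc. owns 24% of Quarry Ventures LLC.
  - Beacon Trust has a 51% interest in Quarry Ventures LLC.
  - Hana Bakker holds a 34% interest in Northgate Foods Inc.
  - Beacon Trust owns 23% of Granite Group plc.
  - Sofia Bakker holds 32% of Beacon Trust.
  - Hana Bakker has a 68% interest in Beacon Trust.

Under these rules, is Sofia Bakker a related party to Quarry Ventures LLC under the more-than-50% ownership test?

By spousal attribution (R2), Sofia Bakker is treated as also owning Hana Bakker's interest in Beacon Trust, giving 32% + 68% = 100%.
By spousal attribution (R2), Sofia Bakker is treated as owning Hana Bakker's 34% interest in Northgate Foods Inc.
Chain via Beacon Trust (R1): 100% × 51% = 51% of Quarry Ventures LLC.
Chain via Northgate Foods Inc. (R1): 34% × 24% = 8.16% of Quarry Ventures LLC.
Aggregating (R3): 51% + 8.16% = 59.16%.
59.16% exceeds the 50% threshold, so Sofia is a related party to Quarry Ventures LLC.

Yes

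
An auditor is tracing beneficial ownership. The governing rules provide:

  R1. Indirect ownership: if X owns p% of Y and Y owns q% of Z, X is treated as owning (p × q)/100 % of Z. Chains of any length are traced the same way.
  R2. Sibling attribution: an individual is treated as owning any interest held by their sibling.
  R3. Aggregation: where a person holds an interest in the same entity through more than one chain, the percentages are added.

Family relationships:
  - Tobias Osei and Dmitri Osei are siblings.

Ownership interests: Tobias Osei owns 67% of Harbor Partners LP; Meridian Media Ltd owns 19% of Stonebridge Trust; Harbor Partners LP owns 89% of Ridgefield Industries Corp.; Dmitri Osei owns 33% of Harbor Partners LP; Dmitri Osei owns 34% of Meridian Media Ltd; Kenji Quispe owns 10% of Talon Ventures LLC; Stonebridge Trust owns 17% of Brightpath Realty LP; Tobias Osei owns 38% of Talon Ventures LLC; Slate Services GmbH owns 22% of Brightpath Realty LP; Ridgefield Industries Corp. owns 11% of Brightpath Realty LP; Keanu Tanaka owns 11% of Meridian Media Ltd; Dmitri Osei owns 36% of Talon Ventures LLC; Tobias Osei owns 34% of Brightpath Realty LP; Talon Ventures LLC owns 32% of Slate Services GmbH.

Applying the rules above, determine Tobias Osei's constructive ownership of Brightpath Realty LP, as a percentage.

By sibling attribution (R2), Tobias Osei is treated as also owning Dmitri Osei's interest in Talon Ventures LLC, giving 38% + 36% = 74%.
By sibling attribution (R2), Tobias Osei is treated as also owning Dmitri Osei's interest in Harbor Partners LP, giving 67% + 33% = 100%.
By sibling attribution (R2), Tobias Osei is treated as owning Dmitri Osei's 34% interest in Meridian Media Ltd.
Chain via Talon Ventures LLC → Slate Services GmbH (R1): 74% × 32% × 22% = 5.2096% of Brightpath Realty LP.
Chain via Harbor Partners LP → Ridgefield Industries Corp. (R1): 100% × 89% × 11% = 9.79% of Brightpath Realty LP.
Direct interest in Brightpath Realty LP: 34%.
Chain via Meridian Media Ltd → Stonebridge Trust (R1): 34% × 19% × 17% = 1.0982% of Brightpath Realty LP.
Aggregating (R3): 5.2096% + 9.79% + 34% + 1.0982% = 50.0978%.

50.0978%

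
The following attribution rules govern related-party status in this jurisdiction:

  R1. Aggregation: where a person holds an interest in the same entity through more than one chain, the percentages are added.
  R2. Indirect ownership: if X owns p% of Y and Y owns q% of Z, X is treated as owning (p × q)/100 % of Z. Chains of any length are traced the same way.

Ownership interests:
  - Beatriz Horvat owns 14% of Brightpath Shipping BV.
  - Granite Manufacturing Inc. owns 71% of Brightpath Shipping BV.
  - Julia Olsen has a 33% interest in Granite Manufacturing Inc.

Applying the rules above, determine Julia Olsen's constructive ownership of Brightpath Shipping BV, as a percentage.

Chain via Granite Manufacturing Inc. (R2): 33% × 71% = 23.43% of Brightpath Shipping BV.

23.43%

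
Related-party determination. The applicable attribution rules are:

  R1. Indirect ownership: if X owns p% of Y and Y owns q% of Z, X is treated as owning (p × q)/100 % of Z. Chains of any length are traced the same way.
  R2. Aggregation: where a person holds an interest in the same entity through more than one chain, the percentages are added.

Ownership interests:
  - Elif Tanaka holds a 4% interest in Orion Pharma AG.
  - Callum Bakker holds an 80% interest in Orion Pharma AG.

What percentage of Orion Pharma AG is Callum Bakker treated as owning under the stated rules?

80%

Direct interest in Orion Pharma AG: 80%.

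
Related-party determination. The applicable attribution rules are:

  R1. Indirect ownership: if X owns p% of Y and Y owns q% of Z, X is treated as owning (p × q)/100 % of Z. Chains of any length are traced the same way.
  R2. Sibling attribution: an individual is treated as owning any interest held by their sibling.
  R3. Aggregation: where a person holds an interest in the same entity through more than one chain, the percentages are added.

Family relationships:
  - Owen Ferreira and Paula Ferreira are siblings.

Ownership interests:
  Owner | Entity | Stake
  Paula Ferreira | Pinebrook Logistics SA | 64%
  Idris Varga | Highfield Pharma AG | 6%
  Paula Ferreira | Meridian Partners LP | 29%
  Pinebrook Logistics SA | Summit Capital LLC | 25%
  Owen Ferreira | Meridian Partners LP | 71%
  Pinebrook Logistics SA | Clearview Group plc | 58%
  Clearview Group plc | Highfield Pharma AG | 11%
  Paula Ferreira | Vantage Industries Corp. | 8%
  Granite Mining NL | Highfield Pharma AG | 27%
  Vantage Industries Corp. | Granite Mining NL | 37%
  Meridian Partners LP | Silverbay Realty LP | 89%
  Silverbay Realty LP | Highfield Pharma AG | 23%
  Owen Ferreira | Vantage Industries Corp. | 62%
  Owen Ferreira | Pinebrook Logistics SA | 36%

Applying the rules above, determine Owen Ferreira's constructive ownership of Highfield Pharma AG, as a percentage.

By sibling attribution (R2), Owen Ferreira is treated as also owning Paula Ferreira's interest in Pinebrook Logistics SA, giving 36% + 64% = 100%.
By sibling attribution (R2), Owen Ferreira is treated as also owning Paula Ferreira's interest in Vantage Industries Corp, giving 62% + 8% = 70%.
By sibling attribution (R2), Owen Ferreira is treated as also owning Paula Ferreira's interest in Meridian Partners LP, giving 71% + 29% = 100%.
Chain via Pinebrook Logistics SA → Clearview Group plc (R1): 100% × 58% × 11% = 6.38% of Highfield Pharma AG.
Chain via Vantage Industries Corp. → Granite Mining NL (R1): 70% × 37% × 27% = 6.993% of Highfield Pharma AG.
Chain via Meridian Partners LP → Silverbay Realty LP (R1): 100% × 89% × 23% = 20.47% of Highfield Pharma AG.
Aggregating (R3): 6.38% + 6.993% + 20.47% = 33.843%.

33.843%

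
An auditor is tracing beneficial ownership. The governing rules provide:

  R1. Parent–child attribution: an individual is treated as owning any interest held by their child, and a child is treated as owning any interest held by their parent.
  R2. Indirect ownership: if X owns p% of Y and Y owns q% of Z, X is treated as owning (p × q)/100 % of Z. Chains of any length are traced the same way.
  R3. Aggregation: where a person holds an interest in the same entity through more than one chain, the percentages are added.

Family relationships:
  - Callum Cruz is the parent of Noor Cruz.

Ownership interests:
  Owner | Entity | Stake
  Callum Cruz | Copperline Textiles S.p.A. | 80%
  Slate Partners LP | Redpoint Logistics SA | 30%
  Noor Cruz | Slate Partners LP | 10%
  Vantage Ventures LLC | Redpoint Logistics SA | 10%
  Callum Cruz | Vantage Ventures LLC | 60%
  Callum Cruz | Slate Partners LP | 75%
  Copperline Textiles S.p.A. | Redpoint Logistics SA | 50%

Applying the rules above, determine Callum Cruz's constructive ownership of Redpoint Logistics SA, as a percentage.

By parent–child attribution (R1), Callum Cruz is treated as also owning Noor Cruz's interest in Slate Partners LP, giving 75% + 10% = 85%.
Chain via Copperline Textiles S.p.A. (R2): 80% × 50% = 40% of Redpoint Logistics SA.
Chain via Vantage Ventures LLC (R2): 60% × 10% = 6% of Redpoint Logistics SA.
Chain via Slate Partners LP (R2): 85% × 30% = 25.5% of Redpoint Logistics SA.
Aggregating (R3): 40% + 6% + 25.5% = 71.5%.

71.5%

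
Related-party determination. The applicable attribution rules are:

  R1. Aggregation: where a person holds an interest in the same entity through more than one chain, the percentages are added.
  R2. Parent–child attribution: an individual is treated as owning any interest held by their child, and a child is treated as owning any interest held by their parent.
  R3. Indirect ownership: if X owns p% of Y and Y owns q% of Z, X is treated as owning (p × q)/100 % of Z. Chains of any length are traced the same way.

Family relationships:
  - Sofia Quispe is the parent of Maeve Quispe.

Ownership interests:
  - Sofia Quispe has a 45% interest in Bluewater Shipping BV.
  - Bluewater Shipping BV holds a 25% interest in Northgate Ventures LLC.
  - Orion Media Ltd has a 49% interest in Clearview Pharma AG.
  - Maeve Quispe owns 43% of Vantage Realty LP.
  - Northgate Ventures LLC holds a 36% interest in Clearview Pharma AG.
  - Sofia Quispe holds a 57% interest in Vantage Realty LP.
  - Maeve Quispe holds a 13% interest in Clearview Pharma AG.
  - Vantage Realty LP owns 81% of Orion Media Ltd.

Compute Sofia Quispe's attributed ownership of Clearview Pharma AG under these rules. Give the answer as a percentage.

By parent–child attribution (R2), Sofia Quispe is treated as also owning Maeve Quispe's interest in Vantage Realty LP, giving 57% + 43% = 100%.
By parent–child attribution (R2), Sofia Quispe is treated as owning Maeve Quispe's 13% interest in Clearview Pharma AG.
Chain via Vantage Realty LP → Orion Media Ltd (R3): 100% × 81% × 49% = 39.69% of Clearview Pharma AG.
Chain via Bluewater Shipping BV → Northgate Ventures LLC (R3): 45% × 25% × 36% = 4.05% of Clearview Pharma AG.
Direct interest in Clearview Pharma AG: 13%.
Aggregating (R1): 39.69% + 4.05% + 13% = 56.74%.

56.74%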